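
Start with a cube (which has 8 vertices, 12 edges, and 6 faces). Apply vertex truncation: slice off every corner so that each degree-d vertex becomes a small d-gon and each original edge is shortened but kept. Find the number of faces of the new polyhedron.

Truncation replaces each original edge-end by a new vertex, so V′ = 2E = 24.
Each original edge survives, and each old vertex of degree d contributes d new edges; summing degrees gives Σd = 2E, so E′ = E + 2E = 3E = 36.
Each original face survives and each original vertex becomes one new face: F′ = F + V = 14.

14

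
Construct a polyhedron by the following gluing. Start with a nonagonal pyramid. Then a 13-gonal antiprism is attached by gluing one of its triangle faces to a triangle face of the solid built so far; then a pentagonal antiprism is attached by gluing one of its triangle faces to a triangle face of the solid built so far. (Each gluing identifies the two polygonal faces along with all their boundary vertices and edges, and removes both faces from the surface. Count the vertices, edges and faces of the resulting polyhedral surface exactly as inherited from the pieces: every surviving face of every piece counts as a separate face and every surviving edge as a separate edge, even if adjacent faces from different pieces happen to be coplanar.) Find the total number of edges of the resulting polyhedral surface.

A nonagonal pyramid: V=10, E=18, F=10.
Attach a 13-gonal antiprism (V=26, E=52, F=28) along a 3-gon: merge 3 vertices and 3 edges, delete both glued faces → V=33, E=67, F=36.
Attach a pentagonal antiprism (V=10, E=20, F=12) along a 3-gon: merge 3 vertices and 3 edges, delete both glued faces → V=40, E=84, F=46.
Check: V − E + F = 40 − 84 + 46 = 2.

84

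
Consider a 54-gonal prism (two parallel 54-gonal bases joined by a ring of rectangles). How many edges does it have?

A prism on an n-gon has two n-gon bases and n rectangular sides: V = 2·54 = 108, E = 3·54 = 162, F = 54 + 2 = 56.

162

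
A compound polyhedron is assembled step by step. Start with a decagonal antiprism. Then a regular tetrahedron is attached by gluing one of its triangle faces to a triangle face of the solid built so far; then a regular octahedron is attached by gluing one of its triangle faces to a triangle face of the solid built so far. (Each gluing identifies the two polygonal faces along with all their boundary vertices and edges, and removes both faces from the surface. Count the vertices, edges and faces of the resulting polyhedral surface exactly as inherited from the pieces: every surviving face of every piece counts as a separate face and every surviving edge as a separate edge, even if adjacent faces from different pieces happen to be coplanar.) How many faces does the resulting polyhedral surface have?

30

A decagonal antiprism: V=20, E=40, F=22.
Attach a regular tetrahedron (V=4, E=6, F=4) along a 3-gon: merge 3 vertices and 3 edges, delete both glued faces → V=21, E=43, F=24.
Attach a regular octahedron (V=6, E=12, F=8) along a 3-gon: merge 3 vertices and 3 edges, delete both glued faces → V=24, E=52, F=30.
Check: V − E + F = 24 − 52 + 30 = 2.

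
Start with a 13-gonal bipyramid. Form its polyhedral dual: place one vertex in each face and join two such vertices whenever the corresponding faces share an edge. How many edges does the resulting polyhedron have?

The base solid has V = 15, E = 39, F = 26.
The dual swaps V and F and preserves E: V′ = F = 26, E′ = E = 39, F′ = V = 15.

39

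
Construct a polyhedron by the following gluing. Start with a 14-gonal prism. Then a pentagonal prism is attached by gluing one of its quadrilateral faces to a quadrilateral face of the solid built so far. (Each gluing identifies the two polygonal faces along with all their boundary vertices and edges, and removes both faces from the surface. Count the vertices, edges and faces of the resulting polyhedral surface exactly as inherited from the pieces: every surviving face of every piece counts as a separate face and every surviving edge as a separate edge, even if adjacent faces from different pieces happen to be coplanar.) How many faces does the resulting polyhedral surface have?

21

A 14-gonal prism: V=28, E=42, F=16.
Attach a pentagonal prism (V=10, E=15, F=7) along a 4-gon: merge 4 vertices and 4 edges, delete both glued faces → V=34, E=53, F=21.
Check: V − E + F = 34 − 53 + 21 = 2.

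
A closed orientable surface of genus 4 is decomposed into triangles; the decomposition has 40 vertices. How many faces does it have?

χ = 2 − 2·4 = -6, and every face is a triangle so 3F = 2E.
V − E + F = -6 with E = 3F/2 gives 40 − (3/2 − 1)·F = -6, so F = 92 and E = 138.

92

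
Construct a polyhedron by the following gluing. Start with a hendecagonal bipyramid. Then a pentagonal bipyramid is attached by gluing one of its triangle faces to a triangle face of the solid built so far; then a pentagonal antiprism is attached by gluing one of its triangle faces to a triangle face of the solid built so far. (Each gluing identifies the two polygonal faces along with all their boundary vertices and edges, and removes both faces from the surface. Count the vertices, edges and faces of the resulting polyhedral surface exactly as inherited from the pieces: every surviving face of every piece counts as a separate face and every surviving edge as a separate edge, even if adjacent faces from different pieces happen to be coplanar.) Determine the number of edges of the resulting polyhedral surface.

62

A hendecagonal bipyramid: V=13, E=33, F=22.
Attach a pentagonal bipyramid (V=7, E=15, F=10) along a 3-gon: merge 3 vertices and 3 edges, delete both glued faces → V=17, E=45, F=30.
Attach a pentagonal antiprism (V=10, E=20, F=12) along a 3-gon: merge 3 vertices and 3 edges, delete both glued faces → V=24, E=62, F=40.
Check: V − E + F = 24 − 62 + 40 = 2.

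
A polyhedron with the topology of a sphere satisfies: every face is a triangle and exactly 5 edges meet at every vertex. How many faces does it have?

20

Each face has 3 edges and each edge borders two faces, so 2E = 3F.
Each vertex has degree 5, so 5V = 2E and hence V = 3F/5.
Euler: V − E + F = 2 ⇒ (3F/5) − (3F/2) + F = 2.
Multiply by 10: (6 − 15 + 10)F = 20, i.e. 1F = 20.
So F = 20, E = 3·20/2 = 30, V = 3·20/5 = 12.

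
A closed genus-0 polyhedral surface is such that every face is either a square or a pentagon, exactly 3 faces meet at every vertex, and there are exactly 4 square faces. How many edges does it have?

18

Let x be the number of pentagons; then F = 4 + x.
Edge–face incidences: 2E = 4·4 + 5·x = 16 + 5x.
Every vertex has degree 3, so 3V = 2E.
Euler: V − E + F = 2 ⇒ (2E)/3 − E + (4 + x) = 2.
Multiply by 6: 2·(2E) − 3·(2E) + 6·(4 + x) = 12, i.e. 24 + 6x − (16 + 5x) = 12.
Collecting terms: x + 8 = 12, so x = 4.
Then 2E = 16 + 5·4 = 36, so E = 18, V = 2E/3 = 12, F = 4 + 4 = 8.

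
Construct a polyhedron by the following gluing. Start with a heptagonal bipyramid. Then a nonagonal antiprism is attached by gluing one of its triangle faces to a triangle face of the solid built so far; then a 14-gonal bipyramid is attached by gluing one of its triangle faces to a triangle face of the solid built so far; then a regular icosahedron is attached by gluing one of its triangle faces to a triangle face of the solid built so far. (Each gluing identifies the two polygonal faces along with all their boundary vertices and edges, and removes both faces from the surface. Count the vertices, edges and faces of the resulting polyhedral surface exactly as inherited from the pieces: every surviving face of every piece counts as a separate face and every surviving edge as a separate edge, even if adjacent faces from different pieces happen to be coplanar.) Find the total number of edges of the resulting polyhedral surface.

120

A heptagonal bipyramid: V=9, E=21, F=14.
Attach a nonagonal antiprism (V=18, E=36, F=20) along a 3-gon: merge 3 vertices and 3 edges, delete both glued faces → V=24, E=54, F=32.
Attach a 14-gonal bipyramid (V=16, E=42, F=28) along a 3-gon: merge 3 vertices and 3 edges, delete both glued faces → V=37, E=93, F=58.
Attach a regular icosahedron (V=12, E=30, F=20) along a 3-gon: merge 3 vertices and 3 edges, delete both glued faces → V=46, E=120, F=76.
Check: V − E + F = 46 − 120 + 76 = 2.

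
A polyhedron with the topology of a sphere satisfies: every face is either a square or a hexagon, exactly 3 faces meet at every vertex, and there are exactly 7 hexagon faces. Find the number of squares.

6

Let x be the number of squares; then F = 7 + x.
Edge–face incidences: 2E = 6·7 + 4·x = 42 + 4x.
Every vertex has degree 3, so 3V = 2E.
Euler: V − E + F = 2 ⇒ (2E)/3 − E + (7 + x) = 2.
Multiply by 6: 2·(2E) − 3·(2E) + 6·(7 + x) = 12, i.e. 42 + 6x − (42 + 4x) = 12.
Collecting terms: 2x = 12, so x = 6.
Then 2E = 42 + 4·6 = 66, so E = 33, V = 2E/3 = 22, F = 7 + 6 = 13.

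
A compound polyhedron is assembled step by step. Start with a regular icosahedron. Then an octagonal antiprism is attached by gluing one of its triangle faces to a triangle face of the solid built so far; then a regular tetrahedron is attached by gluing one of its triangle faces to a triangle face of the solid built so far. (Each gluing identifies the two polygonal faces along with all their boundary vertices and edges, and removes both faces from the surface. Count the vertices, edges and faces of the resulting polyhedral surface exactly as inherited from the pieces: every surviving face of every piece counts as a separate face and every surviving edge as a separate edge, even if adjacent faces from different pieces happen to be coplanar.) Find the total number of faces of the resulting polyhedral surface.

A regular icosahedron: V=12, E=30, F=20.
Attach an octagonal antiprism (V=16, E=32, F=18) along a 3-gon: merge 3 vertices and 3 edges, delete both glued faces → V=25, E=59, F=36.
Attach a regular tetrahedron (V=4, E=6, F=4) along a 3-gon: merge 3 vertices and 3 edges, delete both glued faces → V=26, E=62, F=38.
Check: V − E + F = 26 − 62 + 38 = 2.

38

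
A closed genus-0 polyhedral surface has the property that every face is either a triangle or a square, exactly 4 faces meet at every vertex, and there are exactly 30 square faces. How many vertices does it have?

Let x be the number of triangles; then F = 30 + x.
Edge–face incidences: 2E = 4·30 + 3·x = 120 + 3x.
Every vertex has degree 4, so 4V = 2E.
Euler: V − E + F = 2 ⇒ (2E)/4 − E + (30 + x) = 2.
Multiply by 8: 2·(2E) − 4·(2E) + 8·(30 + x) = 16, i.e. 240 + 8x − 2·(120 + 3x) = 16.
Collecting terms: 2x = 16, so x = 8.
Then 2E = 120 + 3·8 = 144, so E = 72, V = 2E/4 = 36, F = 30 + 8 = 38.

36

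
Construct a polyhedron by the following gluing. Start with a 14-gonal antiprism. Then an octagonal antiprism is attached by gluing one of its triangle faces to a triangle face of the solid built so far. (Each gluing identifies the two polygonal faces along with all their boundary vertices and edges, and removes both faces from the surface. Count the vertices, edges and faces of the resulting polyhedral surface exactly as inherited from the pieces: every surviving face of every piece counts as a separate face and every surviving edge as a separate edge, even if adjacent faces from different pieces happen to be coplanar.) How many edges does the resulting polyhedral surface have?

85

A 14-gonal antiprism: V=28, E=56, F=30.
Attach an octagonal antiprism (V=16, E=32, F=18) along a 3-gon: merge 3 vertices and 3 edges, delete both glued faces → V=41, E=85, F=46.
Check: V − E + F = 41 − 85 + 46 = 2.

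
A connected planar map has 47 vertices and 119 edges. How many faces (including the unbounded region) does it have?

74

Euler's formula for a connected plane graph: V − E + F = 2, so F = 2 − 47 + 119 = 74.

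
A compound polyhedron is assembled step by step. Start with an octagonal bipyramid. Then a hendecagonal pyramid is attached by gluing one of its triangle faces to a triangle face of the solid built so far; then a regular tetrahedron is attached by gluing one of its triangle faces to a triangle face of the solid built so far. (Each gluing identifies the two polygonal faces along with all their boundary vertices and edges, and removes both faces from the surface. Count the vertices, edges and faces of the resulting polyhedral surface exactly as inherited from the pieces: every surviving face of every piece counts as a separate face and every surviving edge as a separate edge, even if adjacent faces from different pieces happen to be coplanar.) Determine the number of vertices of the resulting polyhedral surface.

20

An octagonal bipyramid: V=10, E=24, F=16.
Attach a hendecagonal pyramid (V=12, E=22, F=12) along a 3-gon: merge 3 vertices and 3 edges, delete both glued faces → V=19, E=43, F=26.
Attach a regular tetrahedron (V=4, E=6, F=4) along a 3-gon: merge 3 vertices and 3 edges, delete both glued faces → V=20, E=46, F=28.
Check: V − E + F = 20 − 46 + 28 = 2.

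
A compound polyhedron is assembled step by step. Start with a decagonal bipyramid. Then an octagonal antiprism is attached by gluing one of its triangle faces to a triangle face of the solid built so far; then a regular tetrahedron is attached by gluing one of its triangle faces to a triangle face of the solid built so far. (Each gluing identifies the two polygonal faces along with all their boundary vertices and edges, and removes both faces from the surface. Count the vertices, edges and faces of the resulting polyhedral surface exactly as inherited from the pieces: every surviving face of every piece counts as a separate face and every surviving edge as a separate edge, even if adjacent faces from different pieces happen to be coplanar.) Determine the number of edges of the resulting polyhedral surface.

62

A decagonal bipyramid: V=12, E=30, F=20.
Attach an octagonal antiprism (V=16, E=32, F=18) along a 3-gon: merge 3 vertices and 3 edges, delete both glued faces → V=25, E=59, F=36.
Attach a regular tetrahedron (V=4, E=6, F=4) along a 3-gon: merge 3 vertices and 3 edges, delete both glued faces → V=26, E=62, F=38.
Check: V − E + F = 26 − 62 + 38 = 2.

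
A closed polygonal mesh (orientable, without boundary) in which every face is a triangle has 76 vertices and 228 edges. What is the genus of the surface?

Every face is a triangle and each edge borders two faces, so 3F = 2·228, giving F = 152.
χ = V − E + F = 76 − 228 + 152 = 0.
For a closed orientable surface χ = 2 − 2g, so g = (2 − (0))/2 = 1.

1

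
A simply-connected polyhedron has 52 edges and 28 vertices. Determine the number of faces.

26

Here V − E + F = 2.
F = 2 − V + E = 2 − 28 + 52 = 26.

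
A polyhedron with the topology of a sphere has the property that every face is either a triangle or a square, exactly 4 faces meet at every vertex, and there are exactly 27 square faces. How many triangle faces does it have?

8

Let x be the number of triangles; then F = 27 + x.
Edge–face incidences: 2E = 4·27 + 3·x = 108 + 3x.
Every vertex has degree 4, so 4V = 2E.
Euler: V − E + F = 2 ⇒ (2E)/4 − E + (27 + x) = 2.
Multiply by 8: 2·(2E) − 4·(2E) + 8·(27 + x) = 16, i.e. 216 + 8x − 2·(108 + 3x) = 16.
Collecting terms: 2x = 16, so x = 8.
Then 2E = 108 + 3·8 = 132, so E = 66, V = 2E/4 = 33, F = 27 + 8 = 35.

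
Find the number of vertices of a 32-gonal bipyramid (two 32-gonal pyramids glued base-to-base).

A bipyramid over an n-gon has 2n triangular faces and n + 2 vertices: V = 32 + 2 = 34, E = 3·32 = 96, F = 2·32 = 64.

34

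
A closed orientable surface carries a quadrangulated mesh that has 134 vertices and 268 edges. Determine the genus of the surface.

Every face is a square and each edge borders two faces, so 4F = 2·268, giving F = 134.
χ = V − E + F = 134 − 268 + 134 = 0.
For a closed orientable surface χ = 2 − 2g, so g = (2 − (0))/2 = 1.

1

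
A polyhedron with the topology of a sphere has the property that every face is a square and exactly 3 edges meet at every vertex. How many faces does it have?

6

Each face has 4 edges and each edge borders two faces, so 2E = 4F.
Each vertex has degree 3, so 3V = 2E and hence V = 4F/3.
Euler: V − E + F = 2 ⇒ (4F/3) − (4F/2) + F = 2.
Multiply by 6: (8 − 12 + 6)F = 12, i.e. 2F = 12.
So F = 6, E = 4·6/2 = 12, V = 4·6/3 = 8.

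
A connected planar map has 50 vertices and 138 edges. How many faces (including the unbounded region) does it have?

90

Euler's formula for a connected plane graph: V − E + F = 2, so F = 2 − 50 + 138 = 90.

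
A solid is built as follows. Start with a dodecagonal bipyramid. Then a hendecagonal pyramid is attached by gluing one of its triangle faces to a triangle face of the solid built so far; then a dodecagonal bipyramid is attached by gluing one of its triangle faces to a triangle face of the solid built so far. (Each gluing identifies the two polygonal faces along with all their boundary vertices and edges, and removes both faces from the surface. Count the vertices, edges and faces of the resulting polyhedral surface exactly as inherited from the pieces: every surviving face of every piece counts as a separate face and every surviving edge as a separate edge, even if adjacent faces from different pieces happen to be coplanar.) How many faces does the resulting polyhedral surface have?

A dodecagonal bipyramid: V=14, E=36, F=24.
Attach a hendecagonal pyramid (V=12, E=22, F=12) along a 3-gon: merge 3 vertices and 3 edges, delete both glued faces → V=23, E=55, F=34.
Attach a dodecagonal bipyramid (V=14, E=36, F=24) along a 3-gon: merge 3 vertices and 3 edges, delete both glued faces → V=34, E=88, F=56.
Check: V − E + F = 34 − 88 + 56 = 2.

56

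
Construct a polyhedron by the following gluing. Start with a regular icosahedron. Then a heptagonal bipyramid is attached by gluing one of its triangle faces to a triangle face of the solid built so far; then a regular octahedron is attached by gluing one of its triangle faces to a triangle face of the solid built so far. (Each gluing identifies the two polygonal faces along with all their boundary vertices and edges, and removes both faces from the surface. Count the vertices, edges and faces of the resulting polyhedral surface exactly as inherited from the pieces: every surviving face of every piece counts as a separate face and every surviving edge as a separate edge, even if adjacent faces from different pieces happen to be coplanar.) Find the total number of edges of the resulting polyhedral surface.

A regular icosahedron: V=12, E=30, F=20.
Attach a heptagonal bipyramid (V=9, E=21, F=14) along a 3-gon: merge 3 vertices and 3 edges, delete both glued faces → V=18, E=48, F=32.
Attach a regular octahedron (V=6, E=12, F=8) along a 3-gon: merge 3 vertices and 3 edges, delete both glued faces → V=21, E=57, F=38.
Check: V − E + F = 21 − 57 + 38 = 2.

57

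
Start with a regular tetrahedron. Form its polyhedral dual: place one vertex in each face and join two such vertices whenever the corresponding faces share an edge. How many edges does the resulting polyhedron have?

6

The base solid has V = 4, E = 6, F = 4.
The dual swaps V and F and preserves E: V′ = F = 4, E′ = E = 6, F′ = V = 4.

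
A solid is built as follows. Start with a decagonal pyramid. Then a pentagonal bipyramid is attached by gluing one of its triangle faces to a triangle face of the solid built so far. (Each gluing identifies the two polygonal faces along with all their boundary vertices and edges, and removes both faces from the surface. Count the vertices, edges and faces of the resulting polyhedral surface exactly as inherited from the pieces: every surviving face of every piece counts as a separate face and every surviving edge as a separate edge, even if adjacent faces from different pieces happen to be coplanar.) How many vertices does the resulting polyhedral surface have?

15

A decagonal pyramid: V=11, E=20, F=11.
Attach a pentagonal bipyramid (V=7, E=15, F=10) along a 3-gon: merge 3 vertices and 3 edges, delete both glued faces → V=15, E=32, F=19.
Check: V − E + F = 15 − 32 + 19 = 2.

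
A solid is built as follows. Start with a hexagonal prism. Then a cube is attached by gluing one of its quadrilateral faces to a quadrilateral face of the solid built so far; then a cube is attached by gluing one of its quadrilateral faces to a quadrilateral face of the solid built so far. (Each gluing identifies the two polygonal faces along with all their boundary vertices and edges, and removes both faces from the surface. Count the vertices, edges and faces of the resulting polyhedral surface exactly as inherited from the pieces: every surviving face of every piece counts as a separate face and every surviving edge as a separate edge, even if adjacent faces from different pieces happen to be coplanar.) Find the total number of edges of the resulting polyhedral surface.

A hexagonal prism: V=12, E=18, F=8.
Attach a cube (V=8, E=12, F=6) along a 4-gon: merge 4 vertices and 4 edges, delete both glued faces → V=16, E=26, F=12.
Attach a cube (V=8, E=12, F=6) along a 4-gon: merge 4 vertices and 4 edges, delete both glued faces → V=20, E=34, F=16.
Check: V − E + F = 20 − 34 + 16 = 2.

34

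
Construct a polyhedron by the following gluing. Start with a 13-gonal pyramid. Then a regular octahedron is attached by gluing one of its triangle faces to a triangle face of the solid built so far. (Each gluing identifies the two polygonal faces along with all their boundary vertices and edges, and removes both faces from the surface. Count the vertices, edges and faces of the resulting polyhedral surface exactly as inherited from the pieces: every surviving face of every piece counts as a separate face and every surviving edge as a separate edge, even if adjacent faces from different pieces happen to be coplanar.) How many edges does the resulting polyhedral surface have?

A 13-gonal pyramid: V=14, E=26, F=14.
Attach a regular octahedron (V=6, E=12, F=8) along a 3-gon: merge 3 vertices and 3 edges, delete both glued faces → V=17, E=35, F=20.
Check: V − E + F = 17 − 35 + 20 = 2.

35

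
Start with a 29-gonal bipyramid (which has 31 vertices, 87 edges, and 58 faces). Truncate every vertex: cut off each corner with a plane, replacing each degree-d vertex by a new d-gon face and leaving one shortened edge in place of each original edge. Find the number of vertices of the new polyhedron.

174

Truncation replaces each original edge-end by a new vertex, so V′ = 2E = 174.
Each original edge survives, and each old vertex of degree d contributes d new edges; summing degrees gives Σd = 2E, so E′ = E + 2E = 3E = 261.
Each original face survives and each original vertex becomes one new face: F′ = F + V = 89.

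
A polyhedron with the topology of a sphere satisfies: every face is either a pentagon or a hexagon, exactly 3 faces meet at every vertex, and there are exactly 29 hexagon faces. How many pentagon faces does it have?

Let x be the number of pentagons; then F = 29 + x.
Edge–face incidences: 2E = 6·29 + 5·x = 174 + 5x.
Every vertex has degree 3, so 3V = 2E.
Euler: V − E + F = 2 ⇒ (2E)/3 − E + (29 + x) = 2.
Multiply by 6: 2·(2E) − 3·(2E) + 6·(29 + x) = 12, i.e. 174 + 6x − (174 + 5x) = 12.
Collecting terms: x = 12.
Then 2E = 174 + 5·12 = 234, so E = 117, V = 2E/3 = 78, F = 29 + 12 = 41.

12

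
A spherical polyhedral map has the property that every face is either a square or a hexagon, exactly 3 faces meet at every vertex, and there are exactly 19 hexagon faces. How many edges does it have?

Let x be the number of squares; then F = 19 + x.
Edge–face incidences: 2E = 6·19 + 4·x = 114 + 4x.
Every vertex has degree 3, so 3V = 2E.
Euler: V − E + F = 2 ⇒ (2E)/3 − E + (19 + x) = 2.
Multiply by 6: 2·(2E) − 3·(2E) + 6·(19 + x) = 12, i.e. 114 + 6x − (114 + 4x) = 12.
Collecting terms: 2x = 12, so x = 6.
Then 2E = 114 + 4·6 = 138, so E = 69, V = 2E/3 = 46, F = 19 + 6 = 25.

69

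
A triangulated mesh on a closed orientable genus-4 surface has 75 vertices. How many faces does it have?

162

χ = 2 − 2·4 = -6, and every face is a triangle so 3F = 2E.
V − E + F = -6 with E = 3F/2 gives 75 − (3/2 − 1)·F = -6, so F = 162 and E = 243.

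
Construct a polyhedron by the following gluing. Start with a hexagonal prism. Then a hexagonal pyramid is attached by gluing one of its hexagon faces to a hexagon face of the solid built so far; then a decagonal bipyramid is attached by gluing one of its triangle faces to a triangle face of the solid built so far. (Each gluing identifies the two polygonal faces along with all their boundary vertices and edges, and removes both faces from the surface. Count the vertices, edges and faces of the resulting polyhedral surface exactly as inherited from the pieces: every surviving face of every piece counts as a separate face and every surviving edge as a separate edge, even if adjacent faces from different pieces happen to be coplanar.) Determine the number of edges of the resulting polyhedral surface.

51

A hexagonal prism: V=12, E=18, F=8.
Attach a hexagonal pyramid (V=7, E=12, F=7) along a 6-gon: merge 6 vertices and 6 edges, delete both glued faces → V=13, E=24, F=13.
Attach a decagonal bipyramid (V=12, E=30, F=20) along a 3-gon: merge 3 vertices and 3 edges, delete both glued faces → V=22, E=51, F=31.
Check: V − E + F = 22 − 51 + 31 = 2.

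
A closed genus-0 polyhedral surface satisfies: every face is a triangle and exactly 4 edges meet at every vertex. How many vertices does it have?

Each face has 3 edges and each edge borders two faces, so 2E = 3F.
Each vertex has degree 4, so 4V = 2E and hence V = 3F/4.
Euler: V − E + F = 2 ⇒ (3F/4) − (3F/2) + F = 2.
Multiply by 8: (6 − 12 + 8)F = 16, i.e. 2F = 16.
So F = 8, E = 3·8/2 = 12, V = 3·8/4 = 6.

6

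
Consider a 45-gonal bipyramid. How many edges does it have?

135

A bipyramid over an n-gon has 2n triangular faces and n + 2 vertices: V = 45 + 2 = 47, E = 3·45 = 135, F = 2·45 = 90.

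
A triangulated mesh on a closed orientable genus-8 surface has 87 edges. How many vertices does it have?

15

χ = 2 − 2·8 = -14, and every face is a triangle so 3F = 2E.
F = 2E/3 = 58. Then V = -14 + E − F = -14 + 87 − 58 = 15.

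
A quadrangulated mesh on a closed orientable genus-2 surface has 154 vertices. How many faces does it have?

χ = 2 − 2·2 = -2, and every face is a square so 4F = 2E.
V − E + F = -2 with E = 4F/2 gives 154 − (4/2 − 1)·F = -2, so F = 156 and E = 312.

156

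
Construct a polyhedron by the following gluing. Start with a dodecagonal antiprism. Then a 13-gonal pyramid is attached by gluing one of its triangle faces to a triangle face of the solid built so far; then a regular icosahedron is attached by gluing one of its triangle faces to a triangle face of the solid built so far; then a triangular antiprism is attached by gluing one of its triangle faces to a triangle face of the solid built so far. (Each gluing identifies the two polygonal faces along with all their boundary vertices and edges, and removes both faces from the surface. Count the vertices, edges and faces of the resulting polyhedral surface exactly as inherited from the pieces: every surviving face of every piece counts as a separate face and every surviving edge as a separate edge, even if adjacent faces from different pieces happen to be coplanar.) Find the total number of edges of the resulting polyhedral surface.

A dodecagonal antiprism: V=24, E=48, F=26.
Attach a 13-gonal pyramid (V=14, E=26, F=14) along a 3-gon: merge 3 vertices and 3 edges, delete both glued faces → V=35, E=71, F=38.
Attach a regular icosahedron (V=12, E=30, F=20) along a 3-gon: merge 3 vertices and 3 edges, delete both glued faces → V=44, E=98, F=56.
Attach a triangular antiprism (V=6, E=12, F=8) along a 3-gon: merge 3 vertices and 3 edges, delete both glued faces → V=47, E=107, F=62.
Check: V − E + F = 47 − 107 + 62 = 2.

107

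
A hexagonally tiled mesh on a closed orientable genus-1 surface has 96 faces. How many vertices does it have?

192

χ = 2 − 2·1 = 0, and every face is a hexagon so 6F = 2E.
E = 6·96/2 = 288. Then V = 0 + E − F = 0 + 288 − 96 = 192.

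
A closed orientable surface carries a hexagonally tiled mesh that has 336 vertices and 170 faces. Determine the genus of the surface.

3

Every face is a hexagon, so 2E = 6·170 = 1020, giving E = 510.
χ = V − E + F = 336 − 510 + 170 = -4.
For a closed orientable surface χ = 2 − 2g, so g = (2 − (-4))/2 = 3.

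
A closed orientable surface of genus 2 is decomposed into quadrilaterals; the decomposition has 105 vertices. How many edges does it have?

χ = 2 − 2·2 = -2, and every face is a square so 4F = 2E.
V − E + F = -2 with E = 4F/2 gives 105 − (4/2 − 1)·F = -2, so F = 107 and E = 214.

214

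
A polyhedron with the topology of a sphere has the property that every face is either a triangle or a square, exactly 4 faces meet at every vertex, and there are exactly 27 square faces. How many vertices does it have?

Let x be the number of triangles; then F = 27 + x.
Edge–face incidences: 2E = 4·27 + 3·x = 108 + 3x.
Every vertex has degree 4, so 4V = 2E.
Euler: V − E + F = 2 ⇒ (2E)/4 − E + (27 + x) = 2.
Multiply by 8: 2·(2E) − 4·(2E) + 8·(27 + x) = 16, i.e. 216 + 8x − 2·(108 + 3x) = 16.
Collecting terms: 2x = 16, so x = 8.
Then 2E = 108 + 3·8 = 132, so E = 66, V = 2E/4 = 33, F = 27 + 8 = 35.

33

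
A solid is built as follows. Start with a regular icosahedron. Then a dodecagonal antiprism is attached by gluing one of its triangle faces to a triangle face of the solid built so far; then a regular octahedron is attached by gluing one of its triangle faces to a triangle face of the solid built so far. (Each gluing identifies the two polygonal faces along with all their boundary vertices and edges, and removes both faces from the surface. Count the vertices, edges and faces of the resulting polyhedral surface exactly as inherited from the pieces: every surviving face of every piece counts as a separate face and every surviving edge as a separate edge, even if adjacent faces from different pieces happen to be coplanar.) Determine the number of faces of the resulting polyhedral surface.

A regular icosahedron: V=12, E=30, F=20.
Attach a dodecagonal antiprism (V=24, E=48, F=26) along a 3-gon: merge 3 vertices and 3 edges, delete both glued faces → V=33, E=75, F=44.
Attach a regular octahedron (V=6, E=12, F=8) along a 3-gon: merge 3 vertices and 3 edges, delete both glued faces → V=36, E=84, F=50.
Check: V − E + F = 36 − 84 + 50 = 2.

50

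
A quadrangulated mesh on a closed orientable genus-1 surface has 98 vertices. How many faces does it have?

χ = 2 − 2·1 = 0, and every face is a square so 4F = 2E.
V − E + F = 0 with E = 4F/2 gives 98 − (4/2 − 1)·F = 0, so F = 98 and E = 196.

98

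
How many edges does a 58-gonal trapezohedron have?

232

The n-trapezohedron (dual of the n-antiprism) has V = 2·58 + 2 = 118, E = 4·58 = 232, F = 2·58 = 116.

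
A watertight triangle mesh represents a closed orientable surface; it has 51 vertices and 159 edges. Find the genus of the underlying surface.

2

Every face is a triangle and each edge borders two faces, so 3F = 2·159, giving F = 106.
χ = V − E + F = 51 − 159 + 106 = -2.
For a closed orientable surface χ = 2 − 2g, so g = (2 − (-2))/2 = 2.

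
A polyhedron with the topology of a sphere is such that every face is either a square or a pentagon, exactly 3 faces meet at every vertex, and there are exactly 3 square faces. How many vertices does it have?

Let x be the number of pentagons; then F = 3 + x.
Edge–face incidences: 2E = 4·3 + 5·x = 12 + 5x.
Every vertex has degree 3, so 3V = 2E.
Euler: V − E + F = 2 ⇒ (2E)/3 − E + (3 + x) = 2.
Multiply by 6: 2·(2E) − 3·(2E) + 6·(3 + x) = 12, i.e. 18 + 6x − (12 + 5x) = 12.
Collecting terms: x + 6 = 12, so x = 6.
Then 2E = 12 + 5·6 = 42, so E = 21, V = 2E/3 = 14, F = 3 + 6 = 9.

14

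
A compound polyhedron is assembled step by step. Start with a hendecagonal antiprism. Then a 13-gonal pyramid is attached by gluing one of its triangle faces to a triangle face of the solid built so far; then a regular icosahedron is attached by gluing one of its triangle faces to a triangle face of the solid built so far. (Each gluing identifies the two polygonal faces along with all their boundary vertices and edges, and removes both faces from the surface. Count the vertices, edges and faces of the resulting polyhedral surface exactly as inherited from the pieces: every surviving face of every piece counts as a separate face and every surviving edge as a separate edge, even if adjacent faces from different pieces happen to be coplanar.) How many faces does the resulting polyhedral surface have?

A hendecagonal antiprism: V=22, E=44, F=24.
Attach a 13-gonal pyramid (V=14, E=26, F=14) along a 3-gon: merge 3 vertices and 3 edges, delete both glued faces → V=33, E=67, F=36.
Attach a regular icosahedron (V=12, E=30, F=20) along a 3-gon: merge 3 vertices and 3 edges, delete both glued faces → V=42, E=94, F=54.
Check: V − E + F = 42 − 94 + 54 = 2.

54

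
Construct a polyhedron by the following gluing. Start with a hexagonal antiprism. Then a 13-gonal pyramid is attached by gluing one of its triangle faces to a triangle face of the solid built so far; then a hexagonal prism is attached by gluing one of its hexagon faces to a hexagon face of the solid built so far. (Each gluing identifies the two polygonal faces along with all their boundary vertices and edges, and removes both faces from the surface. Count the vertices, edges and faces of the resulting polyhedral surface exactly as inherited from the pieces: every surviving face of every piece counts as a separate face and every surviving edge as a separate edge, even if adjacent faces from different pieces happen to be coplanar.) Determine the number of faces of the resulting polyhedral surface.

A hexagonal antiprism: V=12, E=24, F=14.
Attach a 13-gonal pyramid (V=14, E=26, F=14) along a 3-gon: merge 3 vertices and 3 edges, delete both glued faces → V=23, E=47, F=26.
Attach a hexagonal prism (V=12, E=18, F=8) along a 6-gon: merge 6 vertices and 6 edges, delete both glued faces → V=29, E=59, F=32.
Check: V − E + F = 29 − 59 + 32 = 2.

32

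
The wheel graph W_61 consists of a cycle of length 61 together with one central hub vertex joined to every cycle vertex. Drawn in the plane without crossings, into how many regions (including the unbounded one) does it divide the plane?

62

W_61 has V = 61 + 1 = 62 vertices and E = 2·61 = 122 edges.
By Euler's formula F = 2 − V + E = 2 − 62 + 122 = 62.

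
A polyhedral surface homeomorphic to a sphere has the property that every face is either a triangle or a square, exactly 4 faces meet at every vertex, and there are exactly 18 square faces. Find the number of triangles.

8

Let x be the number of triangles; then F = 18 + x.
Edge–face incidences: 2E = 4·18 + 3·x = 72 + 3x.
Every vertex has degree 4, so 4V = 2E.
Euler: V − E + F = 2 ⇒ (2E)/4 − E + (18 + x) = 2.
Multiply by 8: 2·(2E) − 4·(2E) + 8·(18 + x) = 16, i.e. 144 + 8x − 2·(72 + 3x) = 16.
Collecting terms: 2x = 16, so x = 8.
Then 2E = 72 + 3·8 = 96, so E = 48, V = 2E/4 = 24, F = 18 + 8 = 26.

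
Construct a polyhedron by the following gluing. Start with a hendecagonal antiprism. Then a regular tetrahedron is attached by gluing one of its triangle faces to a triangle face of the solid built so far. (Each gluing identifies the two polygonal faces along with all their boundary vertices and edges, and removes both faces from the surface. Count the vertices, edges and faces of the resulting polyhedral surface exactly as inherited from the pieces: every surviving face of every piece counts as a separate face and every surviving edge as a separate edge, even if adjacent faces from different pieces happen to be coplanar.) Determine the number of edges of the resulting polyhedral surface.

47

A hendecagonal antiprism: V=22, E=44, F=24.
Attach a regular tetrahedron (V=4, E=6, F=4) along a 3-gon: merge 3 vertices and 3 edges, delete both glued faces → V=23, E=47, F=26.
Check: V − E + F = 23 − 47 + 26 = 2.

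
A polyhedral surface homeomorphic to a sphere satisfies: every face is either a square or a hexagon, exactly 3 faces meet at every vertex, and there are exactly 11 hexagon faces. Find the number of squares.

Let x be the number of squares; then F = 11 + x.
Edge–face incidences: 2E = 6·11 + 4·x = 66 + 4x.
Every vertex has degree 3, so 3V = 2E.
Euler: V − E + F = 2 ⇒ (2E)/3 − E + (11 + x) = 2.
Multiply by 6: 2·(2E) − 3·(2E) + 6·(11 + x) = 12, i.e. 66 + 6x − (66 + 4x) = 12.
Collecting terms: 2x = 12, so x = 6.
Then 2E = 66 + 4·6 = 90, so E = 45, V = 2E/3 = 30, F = 11 + 6 = 17.

6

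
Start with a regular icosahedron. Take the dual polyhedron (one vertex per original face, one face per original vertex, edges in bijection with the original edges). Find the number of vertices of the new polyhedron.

The base solid has V = 12, E = 30, F = 20.
The dual swaps V and F and preserves E: V′ = F = 20, E′ = E = 30, F′ = V = 12.

20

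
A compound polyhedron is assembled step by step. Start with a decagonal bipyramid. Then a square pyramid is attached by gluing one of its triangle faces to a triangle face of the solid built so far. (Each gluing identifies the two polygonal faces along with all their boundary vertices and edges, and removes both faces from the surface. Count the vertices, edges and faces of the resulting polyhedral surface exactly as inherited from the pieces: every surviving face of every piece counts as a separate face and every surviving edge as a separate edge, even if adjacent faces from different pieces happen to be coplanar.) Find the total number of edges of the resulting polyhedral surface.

A decagonal bipyramid: V=12, E=30, F=20.
Attach a square pyramid (V=5, E=8, F=5) along a 3-gon: merge 3 vertices and 3 edges, delete both glued faces → V=14, E=35, F=23.
Check: V − E + F = 14 − 35 + 23 = 2.

35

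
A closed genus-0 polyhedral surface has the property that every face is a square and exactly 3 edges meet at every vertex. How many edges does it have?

12

Each face has 4 edges and each edge borders two faces, so 2E = 4F.
Each vertex has degree 3, so 3V = 2E and hence V = 4F/3.
Euler: V − E + F = 2 ⇒ (4F/3) − (4F/2) + F = 2.
Multiply by 6: (8 − 12 + 6)F = 12, i.e. 2F = 12.
So F = 6, E = 4·6/2 = 12, V = 4·6/3 = 8.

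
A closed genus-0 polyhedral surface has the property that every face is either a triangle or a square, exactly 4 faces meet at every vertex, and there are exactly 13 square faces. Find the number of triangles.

Let x be the number of triangles; then F = 13 + x.
Edge–face incidences: 2E = 4·13 + 3·x = 52 + 3x.
Every vertex has degree 4, so 4V = 2E.
Euler: V − E + F = 2 ⇒ (2E)/4 − E + (13 + x) = 2.
Multiply by 8: 2·(2E) − 4·(2E) + 8·(13 + x) = 16, i.e. 104 + 8x − 2·(52 + 3x) = 16.
Collecting terms: 2x = 16, so x = 8.
Then 2E = 52 + 3·8 = 76, so E = 38, V = 2E/4 = 19, F = 13 + 8 = 21.

8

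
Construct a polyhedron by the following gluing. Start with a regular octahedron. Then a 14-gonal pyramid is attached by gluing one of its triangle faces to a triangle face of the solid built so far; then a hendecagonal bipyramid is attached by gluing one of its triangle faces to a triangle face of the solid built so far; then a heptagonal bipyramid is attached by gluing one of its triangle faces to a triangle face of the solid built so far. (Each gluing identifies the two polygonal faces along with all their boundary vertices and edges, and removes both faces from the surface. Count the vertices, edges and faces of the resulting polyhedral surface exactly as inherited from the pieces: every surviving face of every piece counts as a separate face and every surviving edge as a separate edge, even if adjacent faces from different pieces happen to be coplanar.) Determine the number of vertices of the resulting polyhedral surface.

A regular octahedron: V=6, E=12, F=8.
Attach a 14-gonal pyramid (V=15, E=28, F=15) along a 3-gon: merge 3 vertices and 3 edges, delete both glued faces → V=18, E=37, F=21.
Attach a hendecagonal bipyramid (V=13, E=33, F=22) along a 3-gon: merge 3 vertices and 3 edges, delete both glued faces → V=28, E=67, F=41.
Attach a heptagonal bipyramid (V=9, E=21, F=14) along a 3-gon: merge 3 vertices and 3 edges, delete both glued faces → V=34, E=85, F=53.
Check: V − E + F = 34 − 85 + 53 = 2.

34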